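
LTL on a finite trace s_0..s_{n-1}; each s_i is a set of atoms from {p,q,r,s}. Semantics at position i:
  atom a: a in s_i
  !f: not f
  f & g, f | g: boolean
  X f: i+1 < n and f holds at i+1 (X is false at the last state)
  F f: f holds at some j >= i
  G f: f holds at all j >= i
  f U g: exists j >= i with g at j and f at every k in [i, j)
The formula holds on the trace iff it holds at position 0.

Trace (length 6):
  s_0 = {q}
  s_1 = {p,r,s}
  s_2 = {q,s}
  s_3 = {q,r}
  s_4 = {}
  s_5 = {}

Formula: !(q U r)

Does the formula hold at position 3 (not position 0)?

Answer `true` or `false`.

s_0={q}: !(q U r)=False (q U r)=True q=True r=False
s_1={p,r,s}: !(q U r)=False (q U r)=True q=False r=True
s_2={q,s}: !(q U r)=False (q U r)=True q=True r=False
s_3={q,r}: !(q U r)=False (q U r)=True q=True r=True
s_4={}: !(q U r)=True (q U r)=False q=False r=False
s_5={}: !(q U r)=True (q U r)=False q=False r=False
Evaluating at position 3: result = False

Answer: false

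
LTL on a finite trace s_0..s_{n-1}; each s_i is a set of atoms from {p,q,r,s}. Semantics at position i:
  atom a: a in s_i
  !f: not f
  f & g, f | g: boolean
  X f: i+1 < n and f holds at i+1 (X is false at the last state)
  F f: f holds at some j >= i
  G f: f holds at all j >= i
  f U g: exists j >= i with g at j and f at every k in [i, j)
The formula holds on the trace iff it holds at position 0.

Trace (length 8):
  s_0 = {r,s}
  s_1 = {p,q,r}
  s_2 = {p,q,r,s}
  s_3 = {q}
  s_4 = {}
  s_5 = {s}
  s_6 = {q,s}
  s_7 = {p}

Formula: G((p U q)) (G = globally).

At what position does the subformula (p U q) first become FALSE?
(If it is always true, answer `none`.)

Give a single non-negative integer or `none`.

Answer: 0

Derivation:
s_0={r,s}: (p U q)=False p=False q=False
s_1={p,q,r}: (p U q)=True p=True q=True
s_2={p,q,r,s}: (p U q)=True p=True q=True
s_3={q}: (p U q)=True p=False q=True
s_4={}: (p U q)=False p=False q=False
s_5={s}: (p U q)=False p=False q=False
s_6={q,s}: (p U q)=True p=False q=True
s_7={p}: (p U q)=False p=True q=False
G((p U q)) holds globally = False
First violation at position 0.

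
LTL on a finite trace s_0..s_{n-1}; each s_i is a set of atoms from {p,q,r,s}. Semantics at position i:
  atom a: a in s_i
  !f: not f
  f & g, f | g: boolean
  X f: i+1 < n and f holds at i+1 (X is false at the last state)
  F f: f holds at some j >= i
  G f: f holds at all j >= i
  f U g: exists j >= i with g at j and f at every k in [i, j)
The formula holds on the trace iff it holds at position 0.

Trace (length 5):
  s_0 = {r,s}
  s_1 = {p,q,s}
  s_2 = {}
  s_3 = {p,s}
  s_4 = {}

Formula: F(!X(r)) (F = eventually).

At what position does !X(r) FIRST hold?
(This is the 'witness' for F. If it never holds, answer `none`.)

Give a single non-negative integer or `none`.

Answer: 0

Derivation:
s_0={r,s}: !X(r)=True X(r)=False r=True
s_1={p,q,s}: !X(r)=True X(r)=False r=False
s_2={}: !X(r)=True X(r)=False r=False
s_3={p,s}: !X(r)=True X(r)=False r=False
s_4={}: !X(r)=True X(r)=False r=False
F(!X(r)) holds; first witness at position 0.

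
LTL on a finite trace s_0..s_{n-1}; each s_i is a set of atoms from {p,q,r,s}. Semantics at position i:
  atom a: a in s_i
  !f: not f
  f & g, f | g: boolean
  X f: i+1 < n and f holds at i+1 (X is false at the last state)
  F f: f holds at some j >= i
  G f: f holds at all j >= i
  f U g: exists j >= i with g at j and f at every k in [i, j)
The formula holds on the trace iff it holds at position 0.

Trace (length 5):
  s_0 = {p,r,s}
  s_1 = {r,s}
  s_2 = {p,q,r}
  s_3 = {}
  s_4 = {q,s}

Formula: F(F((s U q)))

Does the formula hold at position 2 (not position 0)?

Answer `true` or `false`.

s_0={p,r,s}: F(F((s U q)))=True F((s U q))=True (s U q)=True s=True q=False
s_1={r,s}: F(F((s U q)))=True F((s U q))=True (s U q)=True s=True q=False
s_2={p,q,r}: F(F((s U q)))=True F((s U q))=True (s U q)=True s=False q=True
s_3={}: F(F((s U q)))=True F((s U q))=True (s U q)=False s=False q=False
s_4={q,s}: F(F((s U q)))=True F((s U q))=True (s U q)=True s=True q=True
Evaluating at position 2: result = True

Answer: true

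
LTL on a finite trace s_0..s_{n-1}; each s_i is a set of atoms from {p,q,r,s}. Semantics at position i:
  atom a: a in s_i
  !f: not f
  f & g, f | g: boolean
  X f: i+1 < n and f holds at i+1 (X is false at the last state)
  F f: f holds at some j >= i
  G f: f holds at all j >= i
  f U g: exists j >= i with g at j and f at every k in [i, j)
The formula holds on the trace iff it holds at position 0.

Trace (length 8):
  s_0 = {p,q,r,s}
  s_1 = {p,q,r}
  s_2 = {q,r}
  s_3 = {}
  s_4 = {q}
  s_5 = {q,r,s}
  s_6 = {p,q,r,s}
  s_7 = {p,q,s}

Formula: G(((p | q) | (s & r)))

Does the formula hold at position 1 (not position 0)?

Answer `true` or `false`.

Answer: false

Derivation:
s_0={p,q,r,s}: G(((p | q) | (s & r)))=False ((p | q) | (s & r))=True (p | q)=True p=True q=True (s & r)=True s=True r=True
s_1={p,q,r}: G(((p | q) | (s & r)))=False ((p | q) | (s & r))=True (p | q)=True p=True q=True (s & r)=False s=False r=True
s_2={q,r}: G(((p | q) | (s & r)))=False ((p | q) | (s & r))=True (p | q)=True p=False q=True (s & r)=False s=False r=True
s_3={}: G(((p | q) | (s & r)))=False ((p | q) | (s & r))=False (p | q)=False p=False q=False (s & r)=False s=False r=False
s_4={q}: G(((p | q) | (s & r)))=True ((p | q) | (s & r))=True (p | q)=True p=False q=True (s & r)=False s=False r=False
s_5={q,r,s}: G(((p | q) | (s & r)))=True ((p | q) | (s & r))=True (p | q)=True p=False q=True (s & r)=True s=True r=True
s_6={p,q,r,s}: G(((p | q) | (s & r)))=True ((p | q) | (s & r))=True (p | q)=True p=True q=True (s & r)=True s=True r=True
s_7={p,q,s}: G(((p | q) | (s & r)))=True ((p | q) | (s & r))=True (p | q)=True p=True q=True (s & r)=False s=True r=False
Evaluating at position 1: result = False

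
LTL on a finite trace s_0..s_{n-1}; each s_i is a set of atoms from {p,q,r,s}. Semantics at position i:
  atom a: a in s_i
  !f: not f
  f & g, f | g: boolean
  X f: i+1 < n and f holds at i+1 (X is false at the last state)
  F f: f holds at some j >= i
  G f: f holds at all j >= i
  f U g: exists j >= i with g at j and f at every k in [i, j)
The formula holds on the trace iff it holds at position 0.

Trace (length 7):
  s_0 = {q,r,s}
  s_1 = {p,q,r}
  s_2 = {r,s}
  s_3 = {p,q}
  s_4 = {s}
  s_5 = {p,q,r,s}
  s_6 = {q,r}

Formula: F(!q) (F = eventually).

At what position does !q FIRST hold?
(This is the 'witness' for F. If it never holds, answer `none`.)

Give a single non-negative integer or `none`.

Answer: 2

Derivation:
s_0={q,r,s}: !q=False q=True
s_1={p,q,r}: !q=False q=True
s_2={r,s}: !q=True q=False
s_3={p,q}: !q=False q=True
s_4={s}: !q=True q=False
s_5={p,q,r,s}: !q=False q=True
s_6={q,r}: !q=False q=True
F(!q) holds; first witness at position 2.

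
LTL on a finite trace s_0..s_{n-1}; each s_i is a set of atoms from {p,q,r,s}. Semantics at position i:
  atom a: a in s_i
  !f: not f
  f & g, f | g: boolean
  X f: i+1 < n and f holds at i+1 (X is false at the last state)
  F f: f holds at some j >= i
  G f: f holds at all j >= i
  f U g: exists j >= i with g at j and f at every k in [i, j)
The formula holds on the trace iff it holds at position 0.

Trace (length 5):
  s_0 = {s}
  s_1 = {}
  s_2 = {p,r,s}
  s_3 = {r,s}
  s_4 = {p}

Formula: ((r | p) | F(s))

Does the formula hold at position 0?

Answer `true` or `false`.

Answer: true

Derivation:
s_0={s}: ((r | p) | F(s))=True (r | p)=False r=False p=False F(s)=True s=True
s_1={}: ((r | p) | F(s))=True (r | p)=False r=False p=False F(s)=True s=False
s_2={p,r,s}: ((r | p) | F(s))=True (r | p)=True r=True p=True F(s)=True s=True
s_3={r,s}: ((r | p) | F(s))=True (r | p)=True r=True p=False F(s)=True s=True
s_4={p}: ((r | p) | F(s))=True (r | p)=True r=False p=True F(s)=False s=False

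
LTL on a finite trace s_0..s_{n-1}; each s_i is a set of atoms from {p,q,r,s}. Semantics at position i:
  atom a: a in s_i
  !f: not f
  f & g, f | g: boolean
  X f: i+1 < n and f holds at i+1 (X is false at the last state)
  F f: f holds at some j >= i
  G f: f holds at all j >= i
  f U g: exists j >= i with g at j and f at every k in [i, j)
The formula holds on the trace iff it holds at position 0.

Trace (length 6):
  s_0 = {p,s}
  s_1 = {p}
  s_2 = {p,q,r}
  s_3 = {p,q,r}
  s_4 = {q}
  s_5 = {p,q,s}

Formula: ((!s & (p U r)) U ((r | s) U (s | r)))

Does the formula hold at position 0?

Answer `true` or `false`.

s_0={p,s}: ((!s & (p U r)) U ((r | s) U (s | r)))=True (!s & (p U r))=False !s=False s=True (p U r)=True p=True r=False ((r | s) U (s | r))=True (r | s)=True (s | r)=True
s_1={p}: ((!s & (p U r)) U ((r | s) U (s | r)))=True (!s & (p U r))=True !s=True s=False (p U r)=True p=True r=False ((r | s) U (s | r))=False (r | s)=False (s | r)=False
s_2={p,q,r}: ((!s & (p U r)) U ((r | s) U (s | r)))=True (!s & (p U r))=True !s=True s=False (p U r)=True p=True r=True ((r | s) U (s | r))=True (r | s)=True (s | r)=True
s_3={p,q,r}: ((!s & (p U r)) U ((r | s) U (s | r)))=True (!s & (p U r))=True !s=True s=False (p U r)=True p=True r=True ((r | s) U (s | r))=True (r | s)=True (s | r)=True
s_4={q}: ((!s & (p U r)) U ((r | s) U (s | r)))=False (!s & (p U r))=False !s=True s=False (p U r)=False p=False r=False ((r | s) U (s | r))=False (r | s)=False (s | r)=False
s_5={p,q,s}: ((!s & (p U r)) U ((r | s) U (s | r)))=True (!s & (p U r))=False !s=False s=True (p U r)=False p=True r=False ((r | s) U (s | r))=True (r | s)=True (s | r)=True

Answer: true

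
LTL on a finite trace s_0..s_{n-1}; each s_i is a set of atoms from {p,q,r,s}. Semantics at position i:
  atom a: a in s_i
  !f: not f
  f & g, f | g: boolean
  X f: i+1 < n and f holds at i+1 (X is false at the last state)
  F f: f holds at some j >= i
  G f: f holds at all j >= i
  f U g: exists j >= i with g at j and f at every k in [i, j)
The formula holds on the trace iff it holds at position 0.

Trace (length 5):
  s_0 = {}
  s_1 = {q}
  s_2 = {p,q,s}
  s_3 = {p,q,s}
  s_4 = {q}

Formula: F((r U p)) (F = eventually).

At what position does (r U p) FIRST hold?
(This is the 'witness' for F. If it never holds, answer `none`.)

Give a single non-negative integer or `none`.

Answer: 2

Derivation:
s_0={}: (r U p)=False r=False p=False
s_1={q}: (r U p)=False r=False p=False
s_2={p,q,s}: (r U p)=True r=False p=True
s_3={p,q,s}: (r U p)=True r=False p=True
s_4={q}: (r U p)=False r=False p=False
F((r U p)) holds; first witness at position 2.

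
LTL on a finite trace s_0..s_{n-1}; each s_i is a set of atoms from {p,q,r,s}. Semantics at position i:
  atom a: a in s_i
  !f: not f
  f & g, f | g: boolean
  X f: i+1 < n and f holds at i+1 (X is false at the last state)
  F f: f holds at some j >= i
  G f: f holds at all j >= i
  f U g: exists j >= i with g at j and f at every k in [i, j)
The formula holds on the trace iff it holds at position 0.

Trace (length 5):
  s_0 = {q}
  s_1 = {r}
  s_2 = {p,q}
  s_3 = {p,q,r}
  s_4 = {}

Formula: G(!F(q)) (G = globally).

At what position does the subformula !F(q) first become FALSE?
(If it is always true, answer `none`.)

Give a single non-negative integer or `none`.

s_0={q}: !F(q)=False F(q)=True q=True
s_1={r}: !F(q)=False F(q)=True q=False
s_2={p,q}: !F(q)=False F(q)=True q=True
s_3={p,q,r}: !F(q)=False F(q)=True q=True
s_4={}: !F(q)=True F(q)=False q=False
G(!F(q)) holds globally = False
First violation at position 0.

Answer: 0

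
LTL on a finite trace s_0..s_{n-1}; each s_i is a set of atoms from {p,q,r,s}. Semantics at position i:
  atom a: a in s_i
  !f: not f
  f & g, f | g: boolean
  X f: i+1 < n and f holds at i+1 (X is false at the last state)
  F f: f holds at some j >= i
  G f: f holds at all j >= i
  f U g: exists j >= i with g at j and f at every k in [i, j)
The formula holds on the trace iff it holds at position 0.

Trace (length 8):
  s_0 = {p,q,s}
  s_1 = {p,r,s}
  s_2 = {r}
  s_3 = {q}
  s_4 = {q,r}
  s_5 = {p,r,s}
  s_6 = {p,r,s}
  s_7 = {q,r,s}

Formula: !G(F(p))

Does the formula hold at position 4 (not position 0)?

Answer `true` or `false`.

Answer: true

Derivation:
s_0={p,q,s}: !G(F(p))=True G(F(p))=False F(p)=True p=True
s_1={p,r,s}: !G(F(p))=True G(F(p))=False F(p)=True p=True
s_2={r}: !G(F(p))=True G(F(p))=False F(p)=True p=False
s_3={q}: !G(F(p))=True G(F(p))=False F(p)=True p=False
s_4={q,r}: !G(F(p))=True G(F(p))=False F(p)=True p=False
s_5={p,r,s}: !G(F(p))=True G(F(p))=False F(p)=True p=True
s_6={p,r,s}: !G(F(p))=True G(F(p))=False F(p)=True p=True
s_7={q,r,s}: !G(F(p))=True G(F(p))=False F(p)=False p=False
Evaluating at position 4: result = True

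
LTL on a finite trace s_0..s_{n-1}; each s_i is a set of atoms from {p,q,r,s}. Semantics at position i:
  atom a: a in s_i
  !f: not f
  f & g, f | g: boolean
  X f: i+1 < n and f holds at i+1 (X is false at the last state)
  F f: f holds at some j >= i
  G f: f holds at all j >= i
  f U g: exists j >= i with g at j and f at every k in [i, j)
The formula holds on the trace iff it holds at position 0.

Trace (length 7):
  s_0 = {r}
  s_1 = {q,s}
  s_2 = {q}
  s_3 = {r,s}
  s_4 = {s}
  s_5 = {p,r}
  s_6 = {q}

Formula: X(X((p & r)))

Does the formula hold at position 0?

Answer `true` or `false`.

s_0={r}: X(X((p & r)))=False X((p & r))=False (p & r)=False p=False r=True
s_1={q,s}: X(X((p & r)))=False X((p & r))=False (p & r)=False p=False r=False
s_2={q}: X(X((p & r)))=False X((p & r))=False (p & r)=False p=False r=False
s_3={r,s}: X(X((p & r)))=True X((p & r))=False (p & r)=False p=False r=True
s_4={s}: X(X((p & r)))=False X((p & r))=True (p & r)=False p=False r=False
s_5={p,r}: X(X((p & r)))=False X((p & r))=False (p & r)=True p=True r=True
s_6={q}: X(X((p & r)))=False X((p & r))=False (p & r)=False p=False r=False

Answer: false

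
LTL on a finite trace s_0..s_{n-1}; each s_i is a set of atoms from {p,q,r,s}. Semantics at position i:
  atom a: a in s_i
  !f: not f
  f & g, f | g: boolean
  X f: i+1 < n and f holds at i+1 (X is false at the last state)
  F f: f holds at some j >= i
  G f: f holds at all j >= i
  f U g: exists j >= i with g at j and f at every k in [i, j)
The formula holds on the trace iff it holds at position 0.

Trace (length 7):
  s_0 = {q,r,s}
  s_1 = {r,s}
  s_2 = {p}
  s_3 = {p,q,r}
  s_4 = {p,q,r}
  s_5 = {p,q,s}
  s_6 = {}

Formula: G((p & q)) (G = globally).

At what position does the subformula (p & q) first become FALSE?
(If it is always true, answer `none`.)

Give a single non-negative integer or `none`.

s_0={q,r,s}: (p & q)=False p=False q=True
s_1={r,s}: (p & q)=False p=False q=False
s_2={p}: (p & q)=False p=True q=False
s_3={p,q,r}: (p & q)=True p=True q=True
s_4={p,q,r}: (p & q)=True p=True q=True
s_5={p,q,s}: (p & q)=True p=True q=True
s_6={}: (p & q)=False p=False q=False
G((p & q)) holds globally = False
First violation at position 0.

Answer: 0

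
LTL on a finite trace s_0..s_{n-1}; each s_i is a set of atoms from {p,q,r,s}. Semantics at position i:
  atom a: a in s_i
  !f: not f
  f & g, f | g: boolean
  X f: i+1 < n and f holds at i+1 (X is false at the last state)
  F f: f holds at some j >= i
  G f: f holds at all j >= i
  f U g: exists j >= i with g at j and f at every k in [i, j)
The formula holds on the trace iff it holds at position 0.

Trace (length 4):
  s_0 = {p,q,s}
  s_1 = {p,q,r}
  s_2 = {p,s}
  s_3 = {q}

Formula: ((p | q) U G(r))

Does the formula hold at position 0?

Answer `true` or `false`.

s_0={p,q,s}: ((p | q) U G(r))=False (p | q)=True p=True q=True G(r)=False r=False
s_1={p,q,r}: ((p | q) U G(r))=False (p | q)=True p=True q=True G(r)=False r=True
s_2={p,s}: ((p | q) U G(r))=False (p | q)=True p=True q=False G(r)=False r=False
s_3={q}: ((p | q) U G(r))=False (p | q)=True p=False q=True G(r)=False r=False

Answer: false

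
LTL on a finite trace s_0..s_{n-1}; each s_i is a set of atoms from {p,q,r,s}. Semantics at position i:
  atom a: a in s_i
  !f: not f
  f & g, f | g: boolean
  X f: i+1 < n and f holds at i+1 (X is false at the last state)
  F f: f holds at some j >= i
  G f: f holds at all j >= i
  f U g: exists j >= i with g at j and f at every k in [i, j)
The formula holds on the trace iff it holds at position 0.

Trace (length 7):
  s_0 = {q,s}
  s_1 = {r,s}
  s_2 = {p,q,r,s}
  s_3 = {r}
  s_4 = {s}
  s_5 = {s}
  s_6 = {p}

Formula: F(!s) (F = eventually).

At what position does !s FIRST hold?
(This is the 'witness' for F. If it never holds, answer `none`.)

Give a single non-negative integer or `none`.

Answer: 3

Derivation:
s_0={q,s}: !s=False s=True
s_1={r,s}: !s=False s=True
s_2={p,q,r,s}: !s=False s=True
s_3={r}: !s=True s=False
s_4={s}: !s=False s=True
s_5={s}: !s=False s=True
s_6={p}: !s=True s=False
F(!s) holds; first witness at position 3.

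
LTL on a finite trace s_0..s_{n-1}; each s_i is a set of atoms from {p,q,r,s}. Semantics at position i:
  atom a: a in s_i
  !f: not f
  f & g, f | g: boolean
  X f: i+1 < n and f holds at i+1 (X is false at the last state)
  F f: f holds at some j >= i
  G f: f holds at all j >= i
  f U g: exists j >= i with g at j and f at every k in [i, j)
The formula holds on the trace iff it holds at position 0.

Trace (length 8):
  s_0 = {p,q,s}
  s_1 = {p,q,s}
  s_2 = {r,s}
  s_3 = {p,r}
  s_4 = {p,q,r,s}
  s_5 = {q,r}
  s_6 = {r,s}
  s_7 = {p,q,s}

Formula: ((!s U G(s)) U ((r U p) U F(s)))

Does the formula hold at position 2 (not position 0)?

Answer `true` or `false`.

s_0={p,q,s}: ((!s U G(s)) U ((r U p) U F(s)))=True (!s U G(s))=False !s=False s=True G(s)=False ((r U p) U F(s))=True (r U p)=True r=False p=True F(s)=True
s_1={p,q,s}: ((!s U G(s)) U ((r U p) U F(s)))=True (!s U G(s))=False !s=False s=True G(s)=False ((r U p) U F(s))=True (r U p)=True r=False p=True F(s)=True
s_2={r,s}: ((!s U G(s)) U ((r U p) U F(s)))=True (!s U G(s))=False !s=False s=True G(s)=False ((r U p) U F(s))=True (r U p)=True r=True p=False F(s)=True
s_3={p,r}: ((!s U G(s)) U ((r U p) U F(s)))=True (!s U G(s))=False !s=True s=False G(s)=False ((r U p) U F(s))=True (r U p)=True r=True p=True F(s)=True
s_4={p,q,r,s}: ((!s U G(s)) U ((r U p) U F(s)))=True (!s U G(s))=False !s=False s=True G(s)=False ((r U p) U F(s))=True (r U p)=True r=True p=True F(s)=True
s_5={q,r}: ((!s U G(s)) U ((r U p) U F(s)))=True (!s U G(s))=True !s=True s=False G(s)=False ((r U p) U F(s))=True (r U p)=True r=True p=False F(s)=True
s_6={r,s}: ((!s U G(s)) U ((r U p) U F(s)))=True (!s U G(s))=True !s=False s=True G(s)=True ((r U p) U F(s))=True (r U p)=True r=True p=False F(s)=True
s_7={p,q,s}: ((!s U G(s)) U ((r U p) U F(s)))=True (!s U G(s))=True !s=False s=True G(s)=True ((r U p) U F(s))=True (r U p)=True r=False p=True F(s)=True
Evaluating at position 2: result = True

Answer: true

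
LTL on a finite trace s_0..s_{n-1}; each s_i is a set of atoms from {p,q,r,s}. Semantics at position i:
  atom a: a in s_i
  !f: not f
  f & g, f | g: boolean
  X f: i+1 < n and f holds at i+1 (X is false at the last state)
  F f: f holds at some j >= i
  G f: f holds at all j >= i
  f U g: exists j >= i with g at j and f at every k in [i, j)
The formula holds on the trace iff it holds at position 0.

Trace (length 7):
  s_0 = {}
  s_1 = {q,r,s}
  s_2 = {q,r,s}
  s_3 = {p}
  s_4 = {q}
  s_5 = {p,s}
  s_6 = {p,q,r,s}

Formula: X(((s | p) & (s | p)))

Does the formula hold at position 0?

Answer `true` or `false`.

s_0={}: X(((s | p) & (s | p)))=True ((s | p) & (s | p))=False (s | p)=False s=False p=False
s_1={q,r,s}: X(((s | p) & (s | p)))=True ((s | p) & (s | p))=True (s | p)=True s=True p=False
s_2={q,r,s}: X(((s | p) & (s | p)))=True ((s | p) & (s | p))=True (s | p)=True s=True p=False
s_3={p}: X(((s | p) & (s | p)))=False ((s | p) & (s | p))=True (s | p)=True s=False p=True
s_4={q}: X(((s | p) & (s | p)))=True ((s | p) & (s | p))=False (s | p)=False s=False p=False
s_5={p,s}: X(((s | p) & (s | p)))=True ((s | p) & (s | p))=True (s | p)=True s=True p=True
s_6={p,q,r,s}: X(((s | p) & (s | p)))=False ((s | p) & (s | p))=True (s | p)=True s=True p=True

Answer: true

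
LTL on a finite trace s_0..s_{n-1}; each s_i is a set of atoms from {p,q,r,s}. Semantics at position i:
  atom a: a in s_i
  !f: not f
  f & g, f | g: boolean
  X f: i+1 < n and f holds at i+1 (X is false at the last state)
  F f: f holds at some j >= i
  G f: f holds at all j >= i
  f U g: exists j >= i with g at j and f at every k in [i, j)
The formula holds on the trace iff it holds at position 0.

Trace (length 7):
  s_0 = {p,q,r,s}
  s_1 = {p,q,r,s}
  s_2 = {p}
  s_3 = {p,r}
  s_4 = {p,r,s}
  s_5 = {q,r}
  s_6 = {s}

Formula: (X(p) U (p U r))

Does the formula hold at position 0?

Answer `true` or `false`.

Answer: true

Derivation:
s_0={p,q,r,s}: (X(p) U (p U r))=True X(p)=True p=True (p U r)=True r=True
s_1={p,q,r,s}: (X(p) U (p U r))=True X(p)=True p=True (p U r)=True r=True
s_2={p}: (X(p) U (p U r))=True X(p)=True p=True (p U r)=True r=False
s_3={p,r}: (X(p) U (p U r))=True X(p)=True p=True (p U r)=True r=True
s_4={p,r,s}: (X(p) U (p U r))=True X(p)=False p=True (p U r)=True r=True
s_5={q,r}: (X(p) U (p U r))=True X(p)=False p=False (p U r)=True r=True
s_6={s}: (X(p) U (p U r))=False X(p)=False p=False (p U r)=False r=False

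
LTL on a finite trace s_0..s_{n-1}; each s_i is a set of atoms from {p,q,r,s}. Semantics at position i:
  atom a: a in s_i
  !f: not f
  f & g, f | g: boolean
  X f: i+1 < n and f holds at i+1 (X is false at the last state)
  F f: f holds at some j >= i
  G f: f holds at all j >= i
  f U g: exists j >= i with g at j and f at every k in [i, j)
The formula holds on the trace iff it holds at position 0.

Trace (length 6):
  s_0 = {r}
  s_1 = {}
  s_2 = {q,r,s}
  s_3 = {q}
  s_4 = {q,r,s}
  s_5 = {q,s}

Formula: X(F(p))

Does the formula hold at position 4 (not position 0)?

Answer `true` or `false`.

Answer: false

Derivation:
s_0={r}: X(F(p))=False F(p)=False p=False
s_1={}: X(F(p))=False F(p)=False p=False
s_2={q,r,s}: X(F(p))=False F(p)=False p=False
s_3={q}: X(F(p))=False F(p)=False p=False
s_4={q,r,s}: X(F(p))=False F(p)=False p=False
s_5={q,s}: X(F(p))=False F(p)=False p=False
Evaluating at position 4: result = False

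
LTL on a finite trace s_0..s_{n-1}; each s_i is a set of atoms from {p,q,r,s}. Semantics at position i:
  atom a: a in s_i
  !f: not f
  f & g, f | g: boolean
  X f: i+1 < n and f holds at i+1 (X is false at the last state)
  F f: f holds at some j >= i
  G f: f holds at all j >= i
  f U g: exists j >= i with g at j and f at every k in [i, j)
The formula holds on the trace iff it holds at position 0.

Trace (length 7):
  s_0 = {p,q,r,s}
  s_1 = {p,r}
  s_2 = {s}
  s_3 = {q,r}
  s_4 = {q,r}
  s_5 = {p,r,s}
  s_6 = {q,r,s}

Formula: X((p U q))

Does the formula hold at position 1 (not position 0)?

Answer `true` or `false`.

Answer: false

Derivation:
s_0={p,q,r,s}: X((p U q))=False (p U q)=True p=True q=True
s_1={p,r}: X((p U q))=False (p U q)=False p=True q=False
s_2={s}: X((p U q))=True (p U q)=False p=False q=False
s_3={q,r}: X((p U q))=True (p U q)=True p=False q=True
s_4={q,r}: X((p U q))=True (p U q)=True p=False q=True
s_5={p,r,s}: X((p U q))=True (p U q)=True p=True q=False
s_6={q,r,s}: X((p U q))=False (p U q)=True p=False q=True
Evaluating at position 1: result = False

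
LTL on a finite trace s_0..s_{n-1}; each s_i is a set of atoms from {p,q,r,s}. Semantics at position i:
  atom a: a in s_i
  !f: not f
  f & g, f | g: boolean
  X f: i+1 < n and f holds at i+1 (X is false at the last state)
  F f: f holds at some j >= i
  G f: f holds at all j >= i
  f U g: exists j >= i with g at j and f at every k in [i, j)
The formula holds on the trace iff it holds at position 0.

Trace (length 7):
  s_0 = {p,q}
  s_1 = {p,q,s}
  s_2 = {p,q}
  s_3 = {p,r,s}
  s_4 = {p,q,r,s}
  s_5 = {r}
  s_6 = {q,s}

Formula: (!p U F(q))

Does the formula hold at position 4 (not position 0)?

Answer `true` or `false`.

s_0={p,q}: (!p U F(q))=True !p=False p=True F(q)=True q=True
s_1={p,q,s}: (!p U F(q))=True !p=False p=True F(q)=True q=True
s_2={p,q}: (!p U F(q))=True !p=False p=True F(q)=True q=True
s_3={p,r,s}: (!p U F(q))=True !p=False p=True F(q)=True q=False
s_4={p,q,r,s}: (!p U F(q))=True !p=False p=True F(q)=True q=True
s_5={r}: (!p U F(q))=True !p=True p=False F(q)=True q=False
s_6={q,s}: (!p U F(q))=True !p=True p=False F(q)=True q=True
Evaluating at position 4: result = True

Answer: true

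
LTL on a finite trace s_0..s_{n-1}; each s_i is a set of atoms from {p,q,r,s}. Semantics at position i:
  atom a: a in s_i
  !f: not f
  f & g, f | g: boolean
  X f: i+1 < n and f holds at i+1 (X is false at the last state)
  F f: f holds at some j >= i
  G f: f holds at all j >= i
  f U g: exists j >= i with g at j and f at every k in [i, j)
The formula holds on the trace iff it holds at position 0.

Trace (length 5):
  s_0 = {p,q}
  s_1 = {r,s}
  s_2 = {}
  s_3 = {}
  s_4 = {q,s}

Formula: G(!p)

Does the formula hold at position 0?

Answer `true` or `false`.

s_0={p,q}: G(!p)=False !p=False p=True
s_1={r,s}: G(!p)=True !p=True p=False
s_2={}: G(!p)=True !p=True p=False
s_3={}: G(!p)=True !p=True p=False
s_4={q,s}: G(!p)=True !p=True p=False

Answer: false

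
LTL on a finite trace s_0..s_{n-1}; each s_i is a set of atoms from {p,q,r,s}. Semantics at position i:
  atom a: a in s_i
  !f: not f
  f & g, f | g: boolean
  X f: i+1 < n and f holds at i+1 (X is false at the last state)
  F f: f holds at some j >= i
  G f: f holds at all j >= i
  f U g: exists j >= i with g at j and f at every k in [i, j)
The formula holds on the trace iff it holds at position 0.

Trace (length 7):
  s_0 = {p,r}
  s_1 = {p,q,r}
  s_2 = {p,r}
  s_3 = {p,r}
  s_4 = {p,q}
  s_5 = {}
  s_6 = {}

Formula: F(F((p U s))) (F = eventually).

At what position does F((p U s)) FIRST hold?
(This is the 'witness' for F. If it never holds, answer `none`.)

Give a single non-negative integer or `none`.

Answer: none

Derivation:
s_0={p,r}: F((p U s))=False (p U s)=False p=True s=False
s_1={p,q,r}: F((p U s))=False (p U s)=False p=True s=False
s_2={p,r}: F((p U s))=False (p U s)=False p=True s=False
s_3={p,r}: F((p U s))=False (p U s)=False p=True s=False
s_4={p,q}: F((p U s))=False (p U s)=False p=True s=False
s_5={}: F((p U s))=False (p U s)=False p=False s=False
s_6={}: F((p U s))=False (p U s)=False p=False s=False
F(F((p U s))) does not hold (no witness exists).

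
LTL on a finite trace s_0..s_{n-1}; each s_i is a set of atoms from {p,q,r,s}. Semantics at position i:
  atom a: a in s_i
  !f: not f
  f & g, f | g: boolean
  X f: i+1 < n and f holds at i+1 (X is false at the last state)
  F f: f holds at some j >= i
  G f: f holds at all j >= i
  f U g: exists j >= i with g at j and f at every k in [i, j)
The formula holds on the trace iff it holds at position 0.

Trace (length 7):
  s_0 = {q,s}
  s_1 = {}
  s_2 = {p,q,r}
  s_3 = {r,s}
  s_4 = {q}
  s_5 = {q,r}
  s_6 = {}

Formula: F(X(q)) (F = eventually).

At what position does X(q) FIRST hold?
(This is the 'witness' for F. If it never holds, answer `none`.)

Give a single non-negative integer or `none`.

Answer: 1

Derivation:
s_0={q,s}: X(q)=False q=True
s_1={}: X(q)=True q=False
s_2={p,q,r}: X(q)=False q=True
s_3={r,s}: X(q)=True q=False
s_4={q}: X(q)=True q=True
s_5={q,r}: X(q)=False q=True
s_6={}: X(q)=False q=False
F(X(q)) holds; first witness at position 1.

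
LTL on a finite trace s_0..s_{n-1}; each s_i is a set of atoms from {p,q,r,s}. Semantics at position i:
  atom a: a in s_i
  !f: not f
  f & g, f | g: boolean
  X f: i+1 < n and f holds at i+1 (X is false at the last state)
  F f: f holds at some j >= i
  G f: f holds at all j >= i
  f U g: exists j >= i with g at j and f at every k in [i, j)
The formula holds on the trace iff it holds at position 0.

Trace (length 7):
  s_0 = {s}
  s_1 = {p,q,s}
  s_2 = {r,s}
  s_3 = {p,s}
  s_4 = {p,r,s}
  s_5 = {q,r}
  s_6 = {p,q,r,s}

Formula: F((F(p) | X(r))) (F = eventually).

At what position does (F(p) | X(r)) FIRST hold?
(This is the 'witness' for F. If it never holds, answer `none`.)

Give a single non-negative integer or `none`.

Answer: 0

Derivation:
s_0={s}: (F(p) | X(r))=True F(p)=True p=False X(r)=False r=False
s_1={p,q,s}: (F(p) | X(r))=True F(p)=True p=True X(r)=True r=False
s_2={r,s}: (F(p) | X(r))=True F(p)=True p=False X(r)=False r=True
s_3={p,s}: (F(p) | X(r))=True F(p)=True p=True X(r)=True r=False
s_4={p,r,s}: (F(p) | X(r))=True F(p)=True p=True X(r)=True r=True
s_5={q,r}: (F(p) | X(r))=True F(p)=True p=False X(r)=True r=True
s_6={p,q,r,s}: (F(p) | X(r))=True F(p)=True p=True X(r)=False r=True
F((F(p) | X(r))) holds; first witness at position 0.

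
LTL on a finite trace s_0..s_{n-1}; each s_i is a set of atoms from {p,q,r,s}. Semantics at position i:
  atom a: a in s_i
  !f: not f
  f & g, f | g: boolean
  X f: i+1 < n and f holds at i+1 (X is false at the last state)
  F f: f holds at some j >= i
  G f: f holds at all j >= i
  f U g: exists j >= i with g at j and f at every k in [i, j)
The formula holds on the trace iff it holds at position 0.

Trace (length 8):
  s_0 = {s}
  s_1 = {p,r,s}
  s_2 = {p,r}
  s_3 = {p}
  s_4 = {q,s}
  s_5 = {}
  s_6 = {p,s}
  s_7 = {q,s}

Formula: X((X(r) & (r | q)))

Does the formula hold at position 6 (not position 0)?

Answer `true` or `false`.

s_0={s}: X((X(r) & (r | q)))=True (X(r) & (r | q))=False X(r)=True r=False (r | q)=False q=False
s_1={p,r,s}: X((X(r) & (r | q)))=False (X(r) & (r | q))=True X(r)=True r=True (r | q)=True q=False
s_2={p,r}: X((X(r) & (r | q)))=False (X(r) & (r | q))=False X(r)=False r=True (r | q)=True q=False
s_3={p}: X((X(r) & (r | q)))=False (X(r) & (r | q))=False X(r)=False r=False (r | q)=False q=False
s_4={q,s}: X((X(r) & (r | q)))=False (X(r) & (r | q))=False X(r)=False r=False (r | q)=True q=True
s_5={}: X((X(r) & (r | q)))=False (X(r) & (r | q))=False X(r)=False r=False (r | q)=False q=False
s_6={p,s}: X((X(r) & (r | q)))=False (X(r) & (r | q))=False X(r)=False r=False (r | q)=False q=False
s_7={q,s}: X((X(r) & (r | q)))=False (X(r) & (r | q))=False X(r)=False r=False (r | q)=True q=True
Evaluating at position 6: result = False

Answer: false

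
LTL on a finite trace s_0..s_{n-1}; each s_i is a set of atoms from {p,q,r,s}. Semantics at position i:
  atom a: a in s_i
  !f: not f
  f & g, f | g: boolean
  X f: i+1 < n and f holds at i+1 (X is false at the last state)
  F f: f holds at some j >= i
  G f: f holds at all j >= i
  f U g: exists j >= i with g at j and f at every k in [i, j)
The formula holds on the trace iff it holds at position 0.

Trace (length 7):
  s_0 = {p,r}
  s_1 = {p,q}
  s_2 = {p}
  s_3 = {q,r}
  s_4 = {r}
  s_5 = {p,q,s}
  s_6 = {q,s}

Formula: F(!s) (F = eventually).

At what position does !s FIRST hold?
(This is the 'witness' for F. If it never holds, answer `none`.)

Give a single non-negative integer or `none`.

s_0={p,r}: !s=True s=False
s_1={p,q}: !s=True s=False
s_2={p}: !s=True s=False
s_3={q,r}: !s=True s=False
s_4={r}: !s=True s=False
s_5={p,q,s}: !s=False s=True
s_6={q,s}: !s=False s=True
F(!s) holds; first witness at position 0.

Answer: 0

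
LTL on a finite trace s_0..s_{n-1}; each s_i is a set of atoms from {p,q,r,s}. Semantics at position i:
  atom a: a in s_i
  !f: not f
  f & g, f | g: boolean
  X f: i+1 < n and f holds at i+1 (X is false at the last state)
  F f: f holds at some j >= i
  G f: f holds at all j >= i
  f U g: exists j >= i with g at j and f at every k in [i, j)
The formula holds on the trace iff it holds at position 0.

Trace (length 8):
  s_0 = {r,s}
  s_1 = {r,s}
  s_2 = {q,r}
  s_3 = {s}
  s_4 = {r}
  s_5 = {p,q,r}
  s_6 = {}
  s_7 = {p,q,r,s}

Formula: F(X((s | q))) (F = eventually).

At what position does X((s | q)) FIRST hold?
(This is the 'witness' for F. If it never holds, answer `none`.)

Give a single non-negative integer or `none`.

s_0={r,s}: X((s | q))=True (s | q)=True s=True q=False
s_1={r,s}: X((s | q))=True (s | q)=True s=True q=False
s_2={q,r}: X((s | q))=True (s | q)=True s=False q=True
s_3={s}: X((s | q))=False (s | q)=True s=True q=False
s_4={r}: X((s | q))=True (s | q)=False s=False q=False
s_5={p,q,r}: X((s | q))=False (s | q)=True s=False q=True
s_6={}: X((s | q))=True (s | q)=False s=False q=False
s_7={p,q,r,s}: X((s | q))=False (s | q)=True s=True q=True
F(X((s | q))) holds; first witness at position 0.

Answer: 0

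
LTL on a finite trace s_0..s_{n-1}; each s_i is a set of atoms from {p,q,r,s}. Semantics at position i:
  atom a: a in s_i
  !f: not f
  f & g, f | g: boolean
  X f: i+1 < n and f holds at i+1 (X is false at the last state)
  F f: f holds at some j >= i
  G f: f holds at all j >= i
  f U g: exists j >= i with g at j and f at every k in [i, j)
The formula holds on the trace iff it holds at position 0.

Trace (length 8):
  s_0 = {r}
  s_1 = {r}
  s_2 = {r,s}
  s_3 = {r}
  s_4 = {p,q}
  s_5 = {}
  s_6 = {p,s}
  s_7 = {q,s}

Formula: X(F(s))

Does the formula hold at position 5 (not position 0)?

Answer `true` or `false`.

s_0={r}: X(F(s))=True F(s)=True s=False
s_1={r}: X(F(s))=True F(s)=True s=False
s_2={r,s}: X(F(s))=True F(s)=True s=True
s_3={r}: X(F(s))=True F(s)=True s=False
s_4={p,q}: X(F(s))=True F(s)=True s=False
s_5={}: X(F(s))=True F(s)=True s=False
s_6={p,s}: X(F(s))=True F(s)=True s=True
s_7={q,s}: X(F(s))=False F(s)=True s=True
Evaluating at position 5: result = True

Answer: true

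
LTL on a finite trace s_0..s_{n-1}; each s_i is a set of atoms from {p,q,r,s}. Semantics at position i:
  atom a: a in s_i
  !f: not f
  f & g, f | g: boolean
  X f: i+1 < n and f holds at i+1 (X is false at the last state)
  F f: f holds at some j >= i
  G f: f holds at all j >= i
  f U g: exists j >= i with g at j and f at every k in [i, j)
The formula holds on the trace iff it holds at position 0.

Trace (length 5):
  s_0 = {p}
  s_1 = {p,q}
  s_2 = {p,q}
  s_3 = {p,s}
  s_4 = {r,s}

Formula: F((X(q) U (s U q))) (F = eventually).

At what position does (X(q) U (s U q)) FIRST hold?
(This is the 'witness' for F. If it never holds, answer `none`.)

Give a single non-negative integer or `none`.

Answer: 0

Derivation:
s_0={p}: (X(q) U (s U q))=True X(q)=True q=False (s U q)=False s=False
s_1={p,q}: (X(q) U (s U q))=True X(q)=True q=True (s U q)=True s=False
s_2={p,q}: (X(q) U (s U q))=True X(q)=False q=True (s U q)=True s=False
s_3={p,s}: (X(q) U (s U q))=False X(q)=False q=False (s U q)=False s=True
s_4={r,s}: (X(q) U (s U q))=False X(q)=False q=False (s U q)=False s=True
F((X(q) U (s U q))) holds; first witness at position 0.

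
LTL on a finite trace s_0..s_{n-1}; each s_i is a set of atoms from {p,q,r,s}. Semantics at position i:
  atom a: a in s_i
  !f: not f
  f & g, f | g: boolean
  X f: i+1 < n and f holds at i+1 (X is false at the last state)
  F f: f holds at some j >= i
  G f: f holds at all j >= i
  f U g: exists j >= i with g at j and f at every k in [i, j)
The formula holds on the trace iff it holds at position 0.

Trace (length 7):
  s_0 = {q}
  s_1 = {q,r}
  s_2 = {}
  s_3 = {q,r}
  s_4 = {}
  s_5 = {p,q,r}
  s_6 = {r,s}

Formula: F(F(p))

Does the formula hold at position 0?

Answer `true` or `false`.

s_0={q}: F(F(p))=True F(p)=True p=False
s_1={q,r}: F(F(p))=True F(p)=True p=False
s_2={}: F(F(p))=True F(p)=True p=False
s_3={q,r}: F(F(p))=True F(p)=True p=False
s_4={}: F(F(p))=True F(p)=True p=False
s_5={p,q,r}: F(F(p))=True F(p)=True p=True
s_6={r,s}: F(F(p))=False F(p)=False p=False

Answer: true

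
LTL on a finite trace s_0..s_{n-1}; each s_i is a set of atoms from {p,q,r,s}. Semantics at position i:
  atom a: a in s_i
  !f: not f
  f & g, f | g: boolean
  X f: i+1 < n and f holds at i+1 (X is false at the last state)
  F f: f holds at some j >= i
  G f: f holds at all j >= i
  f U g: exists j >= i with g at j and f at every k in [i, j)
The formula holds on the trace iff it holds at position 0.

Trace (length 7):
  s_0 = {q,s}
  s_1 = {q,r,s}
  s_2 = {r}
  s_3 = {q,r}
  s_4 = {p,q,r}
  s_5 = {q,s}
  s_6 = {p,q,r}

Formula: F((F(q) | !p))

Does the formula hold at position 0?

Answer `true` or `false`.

s_0={q,s}: F((F(q) | !p))=True (F(q) | !p)=True F(q)=True q=True !p=True p=False
s_1={q,r,s}: F((F(q) | !p))=True (F(q) | !p)=True F(q)=True q=True !p=True p=False
s_2={r}: F((F(q) | !p))=True (F(q) | !p)=True F(q)=True q=False !p=True p=False
s_3={q,r}: F((F(q) | !p))=True (F(q) | !p)=True F(q)=True q=True !p=True p=False
s_4={p,q,r}: F((F(q) | !p))=True (F(q) | !p)=True F(q)=True q=True !p=False p=True
s_5={q,s}: F((F(q) | !p))=True (F(q) | !p)=True F(q)=True q=True !p=True p=False
s_6={p,q,r}: F((F(q) | !p))=True (F(q) | !p)=True F(q)=True q=True !p=False p=True

Answer: true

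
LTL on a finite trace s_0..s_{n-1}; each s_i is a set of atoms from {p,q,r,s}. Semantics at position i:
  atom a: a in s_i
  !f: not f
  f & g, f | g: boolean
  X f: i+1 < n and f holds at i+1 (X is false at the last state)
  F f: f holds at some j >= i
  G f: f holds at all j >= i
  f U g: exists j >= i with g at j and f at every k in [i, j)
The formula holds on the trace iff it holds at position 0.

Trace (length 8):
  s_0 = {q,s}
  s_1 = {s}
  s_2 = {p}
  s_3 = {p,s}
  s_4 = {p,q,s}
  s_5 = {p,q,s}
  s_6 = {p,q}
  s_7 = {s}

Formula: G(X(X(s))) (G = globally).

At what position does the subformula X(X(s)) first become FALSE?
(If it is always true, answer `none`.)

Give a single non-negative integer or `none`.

Answer: 0

Derivation:
s_0={q,s}: X(X(s))=False X(s)=True s=True
s_1={s}: X(X(s))=True X(s)=False s=True
s_2={p}: X(X(s))=True X(s)=True s=False
s_3={p,s}: X(X(s))=True X(s)=True s=True
s_4={p,q,s}: X(X(s))=False X(s)=True s=True
s_5={p,q,s}: X(X(s))=True X(s)=False s=True
s_6={p,q}: X(X(s))=False X(s)=True s=False
s_7={s}: X(X(s))=False X(s)=False s=True
G(X(X(s))) holds globally = False
First violation at position 0.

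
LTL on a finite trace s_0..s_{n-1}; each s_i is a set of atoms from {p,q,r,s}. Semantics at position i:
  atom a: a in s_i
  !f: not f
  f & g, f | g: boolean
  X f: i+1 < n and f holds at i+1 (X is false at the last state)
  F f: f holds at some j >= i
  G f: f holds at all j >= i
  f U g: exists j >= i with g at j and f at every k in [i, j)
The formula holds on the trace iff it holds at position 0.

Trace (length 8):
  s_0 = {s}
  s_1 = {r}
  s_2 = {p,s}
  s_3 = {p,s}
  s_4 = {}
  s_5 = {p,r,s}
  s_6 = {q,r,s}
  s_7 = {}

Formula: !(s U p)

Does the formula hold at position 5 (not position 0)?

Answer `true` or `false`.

s_0={s}: !(s U p)=True (s U p)=False s=True p=False
s_1={r}: !(s U p)=True (s U p)=False s=False p=False
s_2={p,s}: !(s U p)=False (s U p)=True s=True p=True
s_3={p,s}: !(s U p)=False (s U p)=True s=True p=True
s_4={}: !(s U p)=True (s U p)=False s=False p=False
s_5={p,r,s}: !(s U p)=False (s U p)=True s=True p=True
s_6={q,r,s}: !(s U p)=True (s U p)=False s=True p=False
s_7={}: !(s U p)=True (s U p)=False s=False p=False
Evaluating at position 5: result = False

Answer: false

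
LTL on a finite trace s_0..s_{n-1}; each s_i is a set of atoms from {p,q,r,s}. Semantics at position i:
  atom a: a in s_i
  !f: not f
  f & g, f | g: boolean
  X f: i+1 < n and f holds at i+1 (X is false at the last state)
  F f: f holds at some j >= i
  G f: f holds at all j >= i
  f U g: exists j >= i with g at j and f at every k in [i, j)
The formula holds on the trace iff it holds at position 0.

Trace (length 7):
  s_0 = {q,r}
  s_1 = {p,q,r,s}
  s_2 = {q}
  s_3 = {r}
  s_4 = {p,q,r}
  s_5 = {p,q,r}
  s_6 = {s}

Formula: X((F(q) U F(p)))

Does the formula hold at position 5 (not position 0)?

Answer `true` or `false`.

Answer: false

Derivation:
s_0={q,r}: X((F(q) U F(p)))=True (F(q) U F(p))=True F(q)=True q=True F(p)=True p=False
s_1={p,q,r,s}: X((F(q) U F(p)))=True (F(q) U F(p))=True F(q)=True q=True F(p)=True p=True
s_2={q}: X((F(q) U F(p)))=True (F(q) U F(p))=True F(q)=True q=True F(p)=True p=False
s_3={r}: X((F(q) U F(p)))=True (F(q) U F(p))=True F(q)=True q=False F(p)=True p=False
s_4={p,q,r}: X((F(q) U F(p)))=True (F(q) U F(p))=True F(q)=True q=True F(p)=True p=True
s_5={p,q,r}: X((F(q) U F(p)))=False (F(q) U F(p))=True F(q)=True q=True F(p)=True p=True
s_6={s}: X((F(q) U F(p)))=False (F(q) U F(p))=False F(q)=False q=False F(p)=False p=False
Evaluating at position 5: result = False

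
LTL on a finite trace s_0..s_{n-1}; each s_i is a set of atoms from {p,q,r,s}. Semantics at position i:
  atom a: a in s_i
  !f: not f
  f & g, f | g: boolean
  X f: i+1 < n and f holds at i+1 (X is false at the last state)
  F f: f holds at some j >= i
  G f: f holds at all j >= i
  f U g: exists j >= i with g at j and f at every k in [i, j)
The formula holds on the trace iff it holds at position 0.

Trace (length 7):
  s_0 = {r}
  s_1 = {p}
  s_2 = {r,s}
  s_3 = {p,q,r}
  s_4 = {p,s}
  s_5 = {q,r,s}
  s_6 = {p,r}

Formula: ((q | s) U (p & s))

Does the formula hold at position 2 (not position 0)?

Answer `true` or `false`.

Answer: true

Derivation:
s_0={r}: ((q | s) U (p & s))=False (q | s)=False q=False s=False (p & s)=False p=False
s_1={p}: ((q | s) U (p & s))=False (q | s)=False q=False s=False (p & s)=False p=True
s_2={r,s}: ((q | s) U (p & s))=True (q | s)=True q=False s=True (p & s)=False p=False
s_3={p,q,r}: ((q | s) U (p & s))=True (q | s)=True q=True s=False (p & s)=False p=True
s_4={p,s}: ((q | s) U (p & s))=True (q | s)=True q=False s=True (p & s)=True p=True
s_5={q,r,s}: ((q | s) U (p & s))=False (q | s)=True q=True s=True (p & s)=False p=False
s_6={p,r}: ((q | s) U (p & s))=False (q | s)=False q=False s=False (p & s)=False p=True
Evaluating at position 2: result = True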